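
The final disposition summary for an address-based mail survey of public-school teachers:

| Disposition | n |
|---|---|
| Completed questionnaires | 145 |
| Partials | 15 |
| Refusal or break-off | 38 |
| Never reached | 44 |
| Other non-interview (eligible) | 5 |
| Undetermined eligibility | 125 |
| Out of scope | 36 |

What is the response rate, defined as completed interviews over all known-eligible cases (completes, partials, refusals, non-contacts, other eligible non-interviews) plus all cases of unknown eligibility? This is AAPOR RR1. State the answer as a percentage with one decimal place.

Numerator: 145
Denom: 145 + 15 + 38 + 44 + 5 + 125 = 372
RR1 = 145 / 372 = 0.3898

39.0%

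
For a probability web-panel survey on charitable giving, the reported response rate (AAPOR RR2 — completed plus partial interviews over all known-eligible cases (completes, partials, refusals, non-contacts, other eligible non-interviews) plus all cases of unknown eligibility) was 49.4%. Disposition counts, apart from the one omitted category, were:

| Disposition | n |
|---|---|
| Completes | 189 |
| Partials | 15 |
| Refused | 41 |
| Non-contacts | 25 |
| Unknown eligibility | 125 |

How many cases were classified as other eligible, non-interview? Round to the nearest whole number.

18

Numerator = 189 + 15 = 204
RR2 = 204 / D = 0.494
D = 204 / 0.494 = 413.0
Rest of base = 395
other eligible, non-interview = 413.0 − 395 ≈ 18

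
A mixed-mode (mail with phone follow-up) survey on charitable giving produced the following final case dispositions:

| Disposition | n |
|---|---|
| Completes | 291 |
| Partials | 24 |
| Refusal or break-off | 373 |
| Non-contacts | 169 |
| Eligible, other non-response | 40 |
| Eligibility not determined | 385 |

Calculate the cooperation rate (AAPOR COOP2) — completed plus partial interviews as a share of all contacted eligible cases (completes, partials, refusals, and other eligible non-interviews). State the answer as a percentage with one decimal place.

43.3%

Top = 291 + 24 = 315
Denominator = 291 + 24 + 373 + 40 = 728
COOP2 = 315 / 728 = 0.4327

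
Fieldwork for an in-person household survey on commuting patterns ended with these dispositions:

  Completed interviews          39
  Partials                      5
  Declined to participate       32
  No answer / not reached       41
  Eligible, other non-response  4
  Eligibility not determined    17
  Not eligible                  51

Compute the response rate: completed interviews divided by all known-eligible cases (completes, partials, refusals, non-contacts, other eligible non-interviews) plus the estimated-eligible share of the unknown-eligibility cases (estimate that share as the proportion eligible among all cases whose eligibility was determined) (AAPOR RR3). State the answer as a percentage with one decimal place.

Numerator → 39
Determined eligible → 39 + 5 + 32 + 41 + 4 = 121
e = 121 / (121 + 51) = 121 / 172 = 0.7035
e × U → 0.7035 × 17 = 11.96
Denom → 121 + 11.96 = 132.96
RR3 = 39 / 132.96 = 0.2933

29.3%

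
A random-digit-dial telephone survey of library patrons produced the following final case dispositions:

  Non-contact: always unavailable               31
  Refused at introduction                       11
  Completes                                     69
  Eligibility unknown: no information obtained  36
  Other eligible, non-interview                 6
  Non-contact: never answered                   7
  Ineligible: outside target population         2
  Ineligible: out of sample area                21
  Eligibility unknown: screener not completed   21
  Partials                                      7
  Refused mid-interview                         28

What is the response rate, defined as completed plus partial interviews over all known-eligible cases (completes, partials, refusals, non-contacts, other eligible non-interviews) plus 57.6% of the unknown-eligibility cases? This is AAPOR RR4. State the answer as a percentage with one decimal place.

39.6%

Refused = 11 + 28 = 39
Non-contacts = 7 + 31 = 38
Unknown eligibility = 21 + 36 = 57
Screened out, ineligible = 2 + 21 = 23
Top → 69 + 7 = 76
Eligible (known) → 69 + 7 + 39 + 38 + 6 = 159
Eligible share of unknowns → 0.5760 × 57 = 32.83
Denom → 159 + 32.83 = 191.83
RR4 = 76 / 191.83 = 0.3962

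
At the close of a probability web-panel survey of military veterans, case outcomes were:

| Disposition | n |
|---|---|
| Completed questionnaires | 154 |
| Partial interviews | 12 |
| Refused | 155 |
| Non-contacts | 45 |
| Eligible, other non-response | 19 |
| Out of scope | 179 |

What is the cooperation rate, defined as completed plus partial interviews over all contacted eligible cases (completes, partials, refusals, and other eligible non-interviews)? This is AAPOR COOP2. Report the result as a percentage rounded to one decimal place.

Num = 154 + 12 = 166
Denominator = 154 + 12 + 155 + 19 = 340
COOP2 = 166 / 340 = 0.4882

48.8%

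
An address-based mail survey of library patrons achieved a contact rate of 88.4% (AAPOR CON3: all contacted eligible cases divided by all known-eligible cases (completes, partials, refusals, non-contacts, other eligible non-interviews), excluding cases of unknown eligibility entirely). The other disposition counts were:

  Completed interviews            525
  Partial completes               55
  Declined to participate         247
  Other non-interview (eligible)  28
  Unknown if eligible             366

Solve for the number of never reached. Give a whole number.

112

Num → 525 + 55 + 247 + 28 = 855
CON3 = 855 / D = 0.884
D = 855 / 0.884 = 967.2
Rest of base = 855
never reached = 967.2 − 855 ≈ 112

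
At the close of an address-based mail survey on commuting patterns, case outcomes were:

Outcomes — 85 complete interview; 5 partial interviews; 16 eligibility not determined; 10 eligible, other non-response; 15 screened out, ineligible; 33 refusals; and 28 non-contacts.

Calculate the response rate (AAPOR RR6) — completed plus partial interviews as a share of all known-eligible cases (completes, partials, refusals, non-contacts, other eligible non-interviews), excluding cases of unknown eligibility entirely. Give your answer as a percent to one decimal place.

55.9%

Numerator = 85 + 5 = 90
Denominator = 85 + 5 + 33 + 28 + 10 = 161
RR6 = 90 / 161 = 0.5590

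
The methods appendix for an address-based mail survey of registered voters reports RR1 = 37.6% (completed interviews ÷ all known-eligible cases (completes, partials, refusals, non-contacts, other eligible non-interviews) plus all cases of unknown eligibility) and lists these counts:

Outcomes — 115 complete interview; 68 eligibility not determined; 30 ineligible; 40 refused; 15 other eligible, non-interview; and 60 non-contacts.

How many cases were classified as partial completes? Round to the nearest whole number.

RR1 = 115 / D = 0.376
D = 115 / 0.376 = 305.9
Remaining denominator categories sum to 298
partial completes = 305.9 − 298 ≈ 8

8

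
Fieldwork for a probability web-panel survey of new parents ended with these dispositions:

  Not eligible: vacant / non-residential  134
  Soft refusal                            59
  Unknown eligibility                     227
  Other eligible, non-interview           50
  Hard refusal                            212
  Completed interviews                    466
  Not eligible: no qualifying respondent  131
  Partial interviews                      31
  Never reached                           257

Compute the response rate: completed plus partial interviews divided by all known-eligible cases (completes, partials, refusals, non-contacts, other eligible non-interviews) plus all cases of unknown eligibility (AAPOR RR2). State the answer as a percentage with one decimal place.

38.2%

Refused = 212 + 59 = 271
Ineligible = 131 + 134 = 265
Top → 466 + 31 = 497
Base → 466 + 31 + 271 + 257 + 50 + 227 = 1302
RR2 = 497 / 1302 = 0.3817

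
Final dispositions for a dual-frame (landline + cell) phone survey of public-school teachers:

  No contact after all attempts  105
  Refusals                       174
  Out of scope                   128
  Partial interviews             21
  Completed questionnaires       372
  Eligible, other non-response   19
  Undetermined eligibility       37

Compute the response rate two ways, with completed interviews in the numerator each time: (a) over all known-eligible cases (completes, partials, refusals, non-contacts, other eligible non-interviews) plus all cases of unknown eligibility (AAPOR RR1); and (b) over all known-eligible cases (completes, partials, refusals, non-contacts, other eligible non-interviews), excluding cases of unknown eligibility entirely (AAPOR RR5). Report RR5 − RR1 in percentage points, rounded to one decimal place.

2.7

Num: 372
Base: 372 + 21 + 174 + 105 + 19 + 37 = 728
RR1 = 372 / 728 = 0.5110
Base: 372 + 21 + 174 + 105 + 19 = 691
RR5 = 372 / 691 = 0.5384
Difference = 53.84 − 51.10 = 2.74 percentage points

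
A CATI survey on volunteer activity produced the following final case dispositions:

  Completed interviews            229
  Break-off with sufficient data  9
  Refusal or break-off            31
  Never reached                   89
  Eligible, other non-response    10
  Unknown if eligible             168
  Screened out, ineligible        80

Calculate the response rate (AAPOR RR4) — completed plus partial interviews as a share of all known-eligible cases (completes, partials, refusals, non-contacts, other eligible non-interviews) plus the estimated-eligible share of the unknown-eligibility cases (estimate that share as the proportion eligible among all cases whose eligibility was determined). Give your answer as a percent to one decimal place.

Top = 229 + 9 = 238
Eligible (known) = 229 + 9 + 31 + 89 + 10 = 368
e = 368 / (368 + 80) = 368 / 448 = 0.8214
Eligible share of unknowns = 0.8214 × 168 = 138.00
Denom = 368 + 138.00 = 506.00
RR4 = 238 / 506.00 = 0.4704

47.0%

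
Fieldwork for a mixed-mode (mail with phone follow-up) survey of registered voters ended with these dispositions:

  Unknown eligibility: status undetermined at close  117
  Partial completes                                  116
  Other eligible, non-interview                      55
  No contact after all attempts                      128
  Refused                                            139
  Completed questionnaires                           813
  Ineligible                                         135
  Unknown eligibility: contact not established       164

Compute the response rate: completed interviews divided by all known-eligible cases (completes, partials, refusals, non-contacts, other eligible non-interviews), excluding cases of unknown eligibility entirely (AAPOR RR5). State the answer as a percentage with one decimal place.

65.0%

Unknown eligibility = 164 + 117 = 281
Num: 813
Denominator: 813 + 116 + 139 + 128 + 55 = 1251
RR5 = 813 / 1251 = 0.6499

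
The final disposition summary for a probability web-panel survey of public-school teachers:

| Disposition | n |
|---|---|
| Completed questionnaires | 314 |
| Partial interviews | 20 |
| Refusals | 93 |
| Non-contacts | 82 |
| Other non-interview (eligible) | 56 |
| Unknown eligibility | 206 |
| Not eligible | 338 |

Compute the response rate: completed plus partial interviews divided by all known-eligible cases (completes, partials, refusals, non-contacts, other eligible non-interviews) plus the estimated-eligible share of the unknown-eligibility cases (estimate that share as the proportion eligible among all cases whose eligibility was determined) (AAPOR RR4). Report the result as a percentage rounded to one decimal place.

Num → 314 + 20 = 334
Eligible (known) → 314 + 20 + 93 + 82 + 56 = 565
e = 565 / (565 + 338) = 565 / 903 = 0.6257
Estimated eligible among unknowns → 0.6257 × 206 = 128.89
Denominator → 565 + 128.89 = 693.89
RR4 = 334 / 693.89 = 0.4813

48.1%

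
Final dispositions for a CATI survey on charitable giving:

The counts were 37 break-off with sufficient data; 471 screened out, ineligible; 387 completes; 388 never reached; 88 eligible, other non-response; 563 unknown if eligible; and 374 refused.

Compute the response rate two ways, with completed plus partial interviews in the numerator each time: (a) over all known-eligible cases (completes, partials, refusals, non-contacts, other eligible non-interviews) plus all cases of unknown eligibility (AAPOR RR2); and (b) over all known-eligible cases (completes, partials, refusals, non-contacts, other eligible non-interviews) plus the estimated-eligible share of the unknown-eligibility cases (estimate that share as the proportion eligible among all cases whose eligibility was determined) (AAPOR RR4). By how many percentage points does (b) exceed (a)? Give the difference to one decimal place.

Num → 387 + 37 = 424
Denom → 387 + 37 + 374 + 388 + 88 + 563 = 1837
RR2 = 424 / 1837 = 0.2308
Eligible (known) → 387 + 37 + 374 + 388 + 88 = 1274
e = 1274 / (1274 + 471) = 1274 / 1745 = 0.7301
e × U → 0.7301 × 563 = 411.05
Denom → 1274 + 411.05 = 1685.05
RR4 = 424 / 1685.05 = 0.2516
Difference = 25.16 − 23.08 = 2.08 percentage points

2.1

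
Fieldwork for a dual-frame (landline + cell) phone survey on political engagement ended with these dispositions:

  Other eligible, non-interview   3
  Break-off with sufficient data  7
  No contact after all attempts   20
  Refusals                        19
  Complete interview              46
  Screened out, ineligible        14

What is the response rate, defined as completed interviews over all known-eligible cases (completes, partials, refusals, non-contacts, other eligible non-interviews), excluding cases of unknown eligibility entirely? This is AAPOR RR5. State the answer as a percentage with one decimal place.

Top = 46
Denominator = 46 + 7 + 19 + 20 + 3 = 95
RR5 = 46 / 95 = 0.4842

48.4%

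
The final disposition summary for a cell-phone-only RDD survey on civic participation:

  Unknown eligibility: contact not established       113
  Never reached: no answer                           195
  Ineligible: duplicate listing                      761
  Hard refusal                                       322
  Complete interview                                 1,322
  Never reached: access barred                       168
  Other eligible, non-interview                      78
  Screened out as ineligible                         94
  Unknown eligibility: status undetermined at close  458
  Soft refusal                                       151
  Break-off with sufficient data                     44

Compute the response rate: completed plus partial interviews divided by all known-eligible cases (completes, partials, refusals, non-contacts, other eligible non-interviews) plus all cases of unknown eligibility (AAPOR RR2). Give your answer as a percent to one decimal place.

Refusal or break-off = 322 + 151 = 473
Never reached = 195 + 168 = 363
Eligibility not determined = 113 + 458 = 571
Screened out, ineligible = 94 + 761 = 855
Num: 1322 + 44 = 1366
Denominator: 1322 + 44 + 473 + 363 + 78 + 571 = 2851
RR2 = 1366 / 2851 = 0.4791

47.9%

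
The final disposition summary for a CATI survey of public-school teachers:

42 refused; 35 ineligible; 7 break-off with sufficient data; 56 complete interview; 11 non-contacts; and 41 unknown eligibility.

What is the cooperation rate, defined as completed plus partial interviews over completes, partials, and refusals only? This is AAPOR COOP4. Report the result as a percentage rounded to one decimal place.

60.0%

Numerator: 56 + 7 = 63
Denom: 56 + 7 + 42 = 105
COOP4 = 63 / 105 = 0.6000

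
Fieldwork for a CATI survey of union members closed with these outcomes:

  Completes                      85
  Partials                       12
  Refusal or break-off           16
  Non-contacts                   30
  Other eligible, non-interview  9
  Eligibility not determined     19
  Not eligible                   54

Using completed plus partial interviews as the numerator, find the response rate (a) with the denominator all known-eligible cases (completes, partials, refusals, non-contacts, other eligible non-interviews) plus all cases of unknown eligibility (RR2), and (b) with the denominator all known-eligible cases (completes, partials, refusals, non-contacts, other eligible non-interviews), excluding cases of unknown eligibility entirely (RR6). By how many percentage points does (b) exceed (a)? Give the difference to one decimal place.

Numerator: 85 + 12 = 97
Denom: 85 + 12 + 16 + 30 + 9 + 19 = 171
RR2 = 97 / 171 = 0.5673
Denom: 85 + 12 + 16 + 30 + 9 = 152
RR6 = 97 / 152 = 0.6382
Difference = 63.82 − 56.73 = 7.09 percentage points

7.1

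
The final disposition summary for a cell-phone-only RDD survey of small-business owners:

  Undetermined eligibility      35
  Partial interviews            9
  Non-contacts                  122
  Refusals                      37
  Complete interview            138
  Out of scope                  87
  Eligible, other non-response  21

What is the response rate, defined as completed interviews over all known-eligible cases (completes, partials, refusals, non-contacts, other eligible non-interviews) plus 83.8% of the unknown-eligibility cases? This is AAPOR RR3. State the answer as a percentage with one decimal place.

38.7%

Numerator: 138
Eligible (known): 138 + 9 + 37 + 122 + 21 = 327
Eligible share of unknowns: 0.8380 × 35 = 29.33
Denom: 327 + 29.33 = 356.33
RR3 = 138 / 356.33 = 0.3873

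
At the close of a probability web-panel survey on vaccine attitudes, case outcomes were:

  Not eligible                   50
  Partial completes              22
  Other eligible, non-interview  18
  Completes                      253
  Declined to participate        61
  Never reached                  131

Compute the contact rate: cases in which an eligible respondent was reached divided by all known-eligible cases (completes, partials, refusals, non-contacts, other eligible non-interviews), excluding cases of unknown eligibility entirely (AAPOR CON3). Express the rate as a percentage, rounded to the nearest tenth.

73.0%

Numerator → 253 + 22 + 61 + 18 = 354
Denominator → 253 + 22 + 61 + 131 + 18 = 485
CON3 = 354 / 485 = 0.7299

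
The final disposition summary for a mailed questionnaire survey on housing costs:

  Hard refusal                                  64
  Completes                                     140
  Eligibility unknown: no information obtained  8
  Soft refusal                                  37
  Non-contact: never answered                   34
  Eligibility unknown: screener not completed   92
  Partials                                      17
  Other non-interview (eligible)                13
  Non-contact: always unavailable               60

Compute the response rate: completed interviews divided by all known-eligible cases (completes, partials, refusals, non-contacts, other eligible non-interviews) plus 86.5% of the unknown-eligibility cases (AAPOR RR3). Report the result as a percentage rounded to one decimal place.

Declined to participate = 64 + 37 = 101
No answer / not reached = 34 + 60 = 94
Unknown if eligible = 92 + 8 = 100
Top = 140
Known eligible = 140 + 17 + 101 + 94 + 13 = 365
e × U = 0.8650 × 100 = 86.50
Denom = 365 + 86.50 = 451.50
RR3 = 140 / 451.50 = 0.3101

31.0%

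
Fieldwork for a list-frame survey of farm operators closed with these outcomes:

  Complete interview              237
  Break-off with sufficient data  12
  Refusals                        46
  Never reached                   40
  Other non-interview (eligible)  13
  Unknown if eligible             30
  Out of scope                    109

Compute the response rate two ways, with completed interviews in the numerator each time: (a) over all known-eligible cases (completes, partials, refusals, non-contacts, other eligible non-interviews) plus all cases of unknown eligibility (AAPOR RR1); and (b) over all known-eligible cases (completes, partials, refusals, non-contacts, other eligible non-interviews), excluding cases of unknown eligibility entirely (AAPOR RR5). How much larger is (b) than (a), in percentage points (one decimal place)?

Numerator → 237
Denom → 237 + 12 + 46 + 40 + 13 + 30 = 378
RR1 = 237 / 378 = 0.6270
Denom → 237 + 12 + 46 + 40 + 13 = 348
RR5 = 237 / 348 = 0.6810
Difference = 68.10 − 62.70 = 5.40 percentage points

5.4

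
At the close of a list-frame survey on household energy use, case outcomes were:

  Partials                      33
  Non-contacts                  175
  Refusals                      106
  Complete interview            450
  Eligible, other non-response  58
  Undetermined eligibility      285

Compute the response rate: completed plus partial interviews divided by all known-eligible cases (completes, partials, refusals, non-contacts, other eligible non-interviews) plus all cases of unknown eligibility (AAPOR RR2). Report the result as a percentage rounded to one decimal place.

Top: 450 + 33 = 483
Base: 450 + 33 + 106 + 175 + 58 + 285 = 1107
RR2 = 483 / 1107 = 0.4363

43.6%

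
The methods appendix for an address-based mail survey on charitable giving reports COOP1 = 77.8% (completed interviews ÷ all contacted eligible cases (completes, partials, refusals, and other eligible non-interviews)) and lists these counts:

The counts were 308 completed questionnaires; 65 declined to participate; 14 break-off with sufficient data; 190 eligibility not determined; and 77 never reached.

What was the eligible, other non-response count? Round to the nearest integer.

COOP1 = 308 / D = 0.778
D = 308 / 0.778 = 395.9
Other denominator terms total 387
eligible, other non-response = 395.9 − 387 ≈ 9

9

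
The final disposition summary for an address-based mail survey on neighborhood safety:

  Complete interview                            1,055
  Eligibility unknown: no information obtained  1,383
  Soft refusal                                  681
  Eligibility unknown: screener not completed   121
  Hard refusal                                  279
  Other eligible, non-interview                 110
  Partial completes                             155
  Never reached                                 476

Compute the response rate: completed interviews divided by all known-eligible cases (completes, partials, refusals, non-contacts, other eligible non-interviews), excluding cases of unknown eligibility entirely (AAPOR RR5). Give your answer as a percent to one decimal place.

Refusals = 279 + 681 = 960
Unknown eligibility = 121 + 1383 = 1504
Numerator = 1055
Base = 1055 + 155 + 960 + 476 + 110 = 2756
RR5 = 1055 / 2756 = 0.3828

38.3%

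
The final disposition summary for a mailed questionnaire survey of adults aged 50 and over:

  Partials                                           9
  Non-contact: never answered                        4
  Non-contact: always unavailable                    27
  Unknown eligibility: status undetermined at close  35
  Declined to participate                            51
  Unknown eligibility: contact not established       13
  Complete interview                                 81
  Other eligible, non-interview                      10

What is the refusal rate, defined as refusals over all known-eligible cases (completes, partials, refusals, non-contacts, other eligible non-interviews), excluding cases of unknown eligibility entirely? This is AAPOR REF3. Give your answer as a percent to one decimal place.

Non-contacts = 4 + 27 = 31
Unknown if eligible = 13 + 35 = 48
Numerator: 51
Base: 81 + 9 + 51 + 31 + 10 = 182
REF3 = 51 / 182 = 0.2802

28.0%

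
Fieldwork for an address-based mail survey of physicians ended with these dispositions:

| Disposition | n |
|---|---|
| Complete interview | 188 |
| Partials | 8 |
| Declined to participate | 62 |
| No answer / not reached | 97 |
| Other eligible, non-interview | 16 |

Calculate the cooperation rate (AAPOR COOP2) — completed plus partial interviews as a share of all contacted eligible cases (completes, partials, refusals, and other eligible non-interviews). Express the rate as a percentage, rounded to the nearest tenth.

Numerator: 188 + 8 = 196
Denom: 188 + 8 + 62 + 16 = 274
COOP2 = 196 / 274 = 0.7153

71.5%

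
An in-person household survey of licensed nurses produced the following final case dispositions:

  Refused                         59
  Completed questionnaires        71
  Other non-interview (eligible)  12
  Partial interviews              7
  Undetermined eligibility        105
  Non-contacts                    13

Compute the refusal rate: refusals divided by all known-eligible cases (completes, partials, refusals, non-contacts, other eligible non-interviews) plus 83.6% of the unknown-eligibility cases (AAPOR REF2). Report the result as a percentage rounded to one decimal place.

Num → 59
Eligible (known) → 71 + 7 + 59 + 13 + 12 = 162
Eligible share of unknowns → 0.8360 × 105 = 87.78
Denom → 162 + 87.78 = 249.78
REF2 = 59 / 249.78 = 0.2362

23.6%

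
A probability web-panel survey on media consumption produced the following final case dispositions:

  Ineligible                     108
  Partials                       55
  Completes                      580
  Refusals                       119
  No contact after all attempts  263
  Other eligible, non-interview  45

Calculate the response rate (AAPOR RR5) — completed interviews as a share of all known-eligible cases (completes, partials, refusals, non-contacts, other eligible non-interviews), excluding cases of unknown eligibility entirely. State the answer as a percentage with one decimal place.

54.6%

Num → 580
Denom → 580 + 55 + 119 + 263 + 45 = 1062
RR5 = 580 / 1062 = 0.5461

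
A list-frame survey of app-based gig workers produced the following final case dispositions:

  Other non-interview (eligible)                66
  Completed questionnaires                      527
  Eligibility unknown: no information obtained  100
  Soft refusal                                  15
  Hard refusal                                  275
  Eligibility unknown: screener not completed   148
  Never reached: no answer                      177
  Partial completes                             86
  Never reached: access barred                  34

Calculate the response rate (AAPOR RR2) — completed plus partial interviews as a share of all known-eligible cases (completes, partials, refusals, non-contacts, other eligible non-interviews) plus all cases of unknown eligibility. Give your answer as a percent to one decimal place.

Declined to participate = 275 + 15 = 290
No answer / not reached = 177 + 34 = 211
Undetermined eligibility = 148 + 100 = 248
Top → 527 + 86 = 613
Denominator → 527 + 86 + 290 + 211 + 66 + 248 = 1428
RR2 = 613 / 1428 = 0.4293

42.9%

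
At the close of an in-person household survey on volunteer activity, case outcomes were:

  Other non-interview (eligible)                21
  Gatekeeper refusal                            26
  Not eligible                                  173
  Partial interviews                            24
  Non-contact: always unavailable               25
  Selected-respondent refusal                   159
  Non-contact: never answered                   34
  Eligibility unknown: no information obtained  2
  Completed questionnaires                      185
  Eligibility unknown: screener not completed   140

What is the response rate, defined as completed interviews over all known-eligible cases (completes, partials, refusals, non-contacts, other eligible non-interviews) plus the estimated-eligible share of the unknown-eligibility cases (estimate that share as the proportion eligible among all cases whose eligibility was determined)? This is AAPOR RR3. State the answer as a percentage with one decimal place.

32.0%

Refusal or break-off = 26 + 159 = 185
Non-contacts = 34 + 25 = 59
Unknown eligibility = 140 + 2 = 142
Numerator → 185
Determined eligible → 185 + 24 + 185 + 59 + 21 = 474
e = 474 / (474 + 173) = 474 / 647 = 0.7326
e × U → 0.7326 × 142 = 104.03
Denominator → 474 + 104.03 = 578.03
RR3 = 185 / 578.03 = 0.3201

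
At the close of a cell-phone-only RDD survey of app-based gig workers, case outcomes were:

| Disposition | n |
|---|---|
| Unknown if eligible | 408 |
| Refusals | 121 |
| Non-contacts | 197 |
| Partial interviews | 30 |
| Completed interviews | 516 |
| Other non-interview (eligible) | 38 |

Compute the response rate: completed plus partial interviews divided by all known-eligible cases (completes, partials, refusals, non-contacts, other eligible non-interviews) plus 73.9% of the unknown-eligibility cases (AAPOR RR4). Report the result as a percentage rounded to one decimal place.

45.4%

Num → 516 + 30 = 546
Eligible (known) → 516 + 30 + 121 + 197 + 38 = 902
e × U → 0.7390 × 408 = 301.51
Denominator → 902 + 301.51 = 1203.51
RR4 = 546 / 1203.51 = 0.4537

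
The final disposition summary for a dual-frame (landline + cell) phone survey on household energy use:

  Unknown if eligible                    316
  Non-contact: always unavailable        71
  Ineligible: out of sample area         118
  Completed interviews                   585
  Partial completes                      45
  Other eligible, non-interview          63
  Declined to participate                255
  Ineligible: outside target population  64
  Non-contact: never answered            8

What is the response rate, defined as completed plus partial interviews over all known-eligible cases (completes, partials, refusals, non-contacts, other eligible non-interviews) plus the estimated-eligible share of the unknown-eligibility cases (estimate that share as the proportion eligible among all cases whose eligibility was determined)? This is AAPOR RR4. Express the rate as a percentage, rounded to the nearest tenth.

48.6%

Non-contacts = 8 + 71 = 79
Ineligible = 64 + 118 = 182
Top = 585 + 45 = 630
Determined eligible = 585 + 45 + 255 + 79 + 63 = 1027
e = 1027 / (1027 + 182) = 1027 / 1209 = 0.8495
e × U = 0.8495 × 316 = 268.44
Base = 1027 + 268.44 = 1295.44
RR4 = 630 / 1295.44 = 0.4863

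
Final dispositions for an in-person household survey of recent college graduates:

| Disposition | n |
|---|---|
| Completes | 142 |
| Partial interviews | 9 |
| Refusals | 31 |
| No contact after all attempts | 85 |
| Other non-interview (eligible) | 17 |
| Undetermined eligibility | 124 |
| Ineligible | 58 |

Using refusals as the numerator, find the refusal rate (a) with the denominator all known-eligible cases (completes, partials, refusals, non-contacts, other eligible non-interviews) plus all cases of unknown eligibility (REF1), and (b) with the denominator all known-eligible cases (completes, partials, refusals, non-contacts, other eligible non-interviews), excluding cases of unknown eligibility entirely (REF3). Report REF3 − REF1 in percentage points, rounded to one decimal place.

Numerator → 31
Denominator → 142 + 9 + 31 + 85 + 17 + 124 = 408
REF1 = 31 / 408 = 0.0760
Denominator → 142 + 9 + 31 + 85 + 17 = 284
REF3 = 31 / 284 = 0.1092
Difference = 10.92 − 7.60 = 3.32 percentage points

3.3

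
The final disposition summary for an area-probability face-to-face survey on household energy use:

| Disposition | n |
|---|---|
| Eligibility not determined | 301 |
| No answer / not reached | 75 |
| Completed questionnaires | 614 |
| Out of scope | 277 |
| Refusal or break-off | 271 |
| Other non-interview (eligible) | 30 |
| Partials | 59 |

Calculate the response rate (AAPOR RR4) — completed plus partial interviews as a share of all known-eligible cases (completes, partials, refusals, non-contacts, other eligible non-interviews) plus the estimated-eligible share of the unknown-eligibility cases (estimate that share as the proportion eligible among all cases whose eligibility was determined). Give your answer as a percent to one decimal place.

52.3%

Top = 614 + 59 = 673
Known eligible = 614 + 59 + 271 + 75 + 30 = 1049
e = 1049 / (1049 + 277) = 1049 / 1326 = 0.7911
Estimated eligible among unknowns = 0.7911 × 301 = 238.12
Denom = 1049 + 238.12 = 1287.12
RR4 = 673 / 1287.12 = 0.5229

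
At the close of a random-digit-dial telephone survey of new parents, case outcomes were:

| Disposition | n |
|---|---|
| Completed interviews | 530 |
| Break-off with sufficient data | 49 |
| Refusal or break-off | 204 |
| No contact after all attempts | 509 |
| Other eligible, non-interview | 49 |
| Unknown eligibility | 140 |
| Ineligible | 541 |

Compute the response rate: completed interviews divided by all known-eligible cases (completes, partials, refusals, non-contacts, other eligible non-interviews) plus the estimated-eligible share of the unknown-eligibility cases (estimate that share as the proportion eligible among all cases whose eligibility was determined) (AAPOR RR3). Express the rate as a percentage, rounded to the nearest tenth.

Numerator: 530
Eligible (known): 530 + 49 + 204 + 509 + 49 = 1341
e = 1341 / (1341 + 541) = 1341 / 1882 = 0.7125
e × U: 0.7125 × 140 = 99.75
Base: 1341 + 99.75 = 1440.75
RR3 = 530 / 1440.75 = 0.3679

36.8%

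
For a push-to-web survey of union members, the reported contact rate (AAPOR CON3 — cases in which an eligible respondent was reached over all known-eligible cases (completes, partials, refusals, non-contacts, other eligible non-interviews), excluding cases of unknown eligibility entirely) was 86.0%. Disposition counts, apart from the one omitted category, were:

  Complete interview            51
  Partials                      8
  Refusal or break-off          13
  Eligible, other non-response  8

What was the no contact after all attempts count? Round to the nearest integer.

Numerator: 51 + 8 + 13 + 8 = 80
CON3 = 80 / D = 0.860
D = 80 / 0.860 = 93.0
Rest of base = 80
no contact after all attempts = 93.0 − 80 ≈ 13

13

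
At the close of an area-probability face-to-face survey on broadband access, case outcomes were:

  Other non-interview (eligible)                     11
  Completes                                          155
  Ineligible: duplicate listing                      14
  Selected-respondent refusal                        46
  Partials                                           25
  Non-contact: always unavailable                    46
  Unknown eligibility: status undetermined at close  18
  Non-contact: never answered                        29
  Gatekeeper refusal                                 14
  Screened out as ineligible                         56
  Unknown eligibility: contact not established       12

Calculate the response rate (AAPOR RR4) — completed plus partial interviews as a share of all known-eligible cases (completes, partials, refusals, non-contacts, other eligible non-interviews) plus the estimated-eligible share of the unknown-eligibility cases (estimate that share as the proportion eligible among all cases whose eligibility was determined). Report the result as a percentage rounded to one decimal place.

51.3%

Refusal or break-off = 14 + 46 = 60
Never reached = 29 + 46 = 75
Eligibility not determined = 12 + 18 = 30
Screened out, ineligible = 56 + 14 = 70
Top = 155 + 25 = 180
Known eligible = 155 + 25 + 60 + 75 + 11 = 326
e = 326 / (326 + 70) = 326 / 396 = 0.8232
e × U = 0.8232 × 30 = 24.70
Denom = 326 + 24.70 = 350.70
RR4 = 180 / 350.70 = 0.5133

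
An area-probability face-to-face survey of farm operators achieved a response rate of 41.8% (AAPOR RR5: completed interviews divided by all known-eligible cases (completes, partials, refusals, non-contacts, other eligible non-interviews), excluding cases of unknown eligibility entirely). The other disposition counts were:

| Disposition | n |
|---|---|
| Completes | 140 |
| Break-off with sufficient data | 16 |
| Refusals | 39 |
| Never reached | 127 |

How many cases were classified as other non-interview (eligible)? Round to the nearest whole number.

RR5 = 140 / D = 0.418
D = 140 / 0.418 = 334.9
Other denominator terms total 322
other non-interview (eligible) = 334.9 − 322 ≈ 13

13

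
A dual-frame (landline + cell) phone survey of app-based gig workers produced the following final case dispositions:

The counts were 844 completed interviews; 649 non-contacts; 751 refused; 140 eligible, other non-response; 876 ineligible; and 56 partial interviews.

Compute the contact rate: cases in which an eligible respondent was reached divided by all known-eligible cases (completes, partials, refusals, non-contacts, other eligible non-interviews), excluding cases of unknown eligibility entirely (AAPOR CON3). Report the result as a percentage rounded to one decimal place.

73.4%

Numerator = 844 + 56 + 751 + 140 = 1791
Denom = 844 + 56 + 751 + 649 + 140 = 2440
CON3 = 1791 / 2440 = 0.7340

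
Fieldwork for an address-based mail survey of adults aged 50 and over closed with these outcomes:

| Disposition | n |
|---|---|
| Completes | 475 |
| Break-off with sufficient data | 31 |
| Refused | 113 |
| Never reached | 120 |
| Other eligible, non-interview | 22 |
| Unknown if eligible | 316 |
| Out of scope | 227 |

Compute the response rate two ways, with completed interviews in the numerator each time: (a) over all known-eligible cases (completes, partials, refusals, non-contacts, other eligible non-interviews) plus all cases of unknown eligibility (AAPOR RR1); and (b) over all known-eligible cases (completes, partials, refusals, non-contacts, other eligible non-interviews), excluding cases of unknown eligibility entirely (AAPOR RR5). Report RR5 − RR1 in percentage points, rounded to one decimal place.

Numerator → 475
Denom → 475 + 31 + 113 + 120 + 22 + 316 = 1077
RR1 = 475 / 1077 = 0.4410
Denom → 475 + 31 + 113 + 120 + 22 = 761
RR5 = 475 / 761 = 0.6242
Difference = 62.42 − 44.10 = 18.32 percentage points

18.3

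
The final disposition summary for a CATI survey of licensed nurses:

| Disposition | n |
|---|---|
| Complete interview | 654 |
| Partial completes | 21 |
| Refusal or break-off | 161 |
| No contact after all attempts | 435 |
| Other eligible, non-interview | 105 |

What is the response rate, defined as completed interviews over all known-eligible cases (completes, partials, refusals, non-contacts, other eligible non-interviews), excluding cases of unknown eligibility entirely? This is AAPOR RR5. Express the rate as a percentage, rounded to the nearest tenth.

Top = 654
Base = 654 + 21 + 161 + 435 + 105 = 1376
RR5 = 654 / 1376 = 0.4753

47.5%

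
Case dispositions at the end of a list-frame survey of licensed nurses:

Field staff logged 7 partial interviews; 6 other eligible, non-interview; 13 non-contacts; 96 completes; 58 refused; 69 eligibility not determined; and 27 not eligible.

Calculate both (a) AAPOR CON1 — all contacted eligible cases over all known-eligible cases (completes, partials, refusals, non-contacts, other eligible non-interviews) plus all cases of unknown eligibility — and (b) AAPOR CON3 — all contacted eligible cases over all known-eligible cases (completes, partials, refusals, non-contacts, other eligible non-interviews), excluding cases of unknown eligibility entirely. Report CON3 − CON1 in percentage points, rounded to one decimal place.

Top = 96 + 7 + 58 + 6 = 167
Base = 96 + 7 + 58 + 13 + 6 + 69 = 249
CON1 = 167 / 249 = 0.6707
Base = 96 + 7 + 58 + 13 + 6 = 180
CON3 = 167 / 180 = 0.9278
Difference = 92.78 − 67.07 = 25.71 percentage points

25.7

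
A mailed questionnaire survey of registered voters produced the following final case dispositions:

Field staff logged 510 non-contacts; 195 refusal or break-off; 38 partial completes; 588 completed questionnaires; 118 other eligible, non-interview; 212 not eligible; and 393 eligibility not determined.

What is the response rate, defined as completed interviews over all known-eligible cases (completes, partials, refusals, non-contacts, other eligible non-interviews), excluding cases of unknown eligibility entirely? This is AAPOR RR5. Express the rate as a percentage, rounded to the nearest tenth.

40.6%

Num: 588
Denom: 588 + 38 + 195 + 510 + 118 = 1449
RR5 = 588 / 1449 = 0.4058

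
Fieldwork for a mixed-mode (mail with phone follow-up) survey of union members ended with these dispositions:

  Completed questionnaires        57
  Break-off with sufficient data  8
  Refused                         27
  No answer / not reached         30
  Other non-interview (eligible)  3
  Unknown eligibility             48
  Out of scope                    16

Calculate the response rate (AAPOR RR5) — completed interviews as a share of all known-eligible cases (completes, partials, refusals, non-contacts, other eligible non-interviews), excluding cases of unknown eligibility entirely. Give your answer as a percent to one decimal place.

Num = 57
Denominator = 57 + 8 + 27 + 30 + 3 = 125
RR5 = 57 / 125 = 0.4560

45.6%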